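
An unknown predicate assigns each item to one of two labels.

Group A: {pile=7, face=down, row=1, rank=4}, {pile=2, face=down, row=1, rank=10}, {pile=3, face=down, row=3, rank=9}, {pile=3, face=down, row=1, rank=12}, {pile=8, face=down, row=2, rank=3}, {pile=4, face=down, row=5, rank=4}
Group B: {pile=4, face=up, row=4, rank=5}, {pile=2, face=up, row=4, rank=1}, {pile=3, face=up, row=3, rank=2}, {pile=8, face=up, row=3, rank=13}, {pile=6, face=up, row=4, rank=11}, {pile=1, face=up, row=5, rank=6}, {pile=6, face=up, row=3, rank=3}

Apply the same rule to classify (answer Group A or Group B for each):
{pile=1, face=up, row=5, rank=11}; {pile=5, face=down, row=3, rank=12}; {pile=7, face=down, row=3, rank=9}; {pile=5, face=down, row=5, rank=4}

Group B, Group A, Group A, Group A

Looking at the examples, the only property every 'Group A' case has and every 'Group B' case lacks is: face is down.
{pile=1, face=up, row=5, rank=11}: face is up, doesn't qualify → Group B.
{pile=5, face=down, row=3, rank=12}: face is down, qualifies → Group A.
{pile=7, face=down, row=3, rank=9}: face is down, qualifies → Group A.
{pile=5, face=down, row=5, rank=4}: face is down, qualifies → Group A.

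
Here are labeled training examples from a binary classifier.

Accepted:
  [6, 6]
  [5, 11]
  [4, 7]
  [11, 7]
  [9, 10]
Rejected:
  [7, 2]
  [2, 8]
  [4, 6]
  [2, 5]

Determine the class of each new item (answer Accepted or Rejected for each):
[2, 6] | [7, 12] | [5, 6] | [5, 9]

Rejected, Accepted, Accepted, Accepted

A rule that fits every label: sum ≥ 11 — true of each 'Accepted' example, false of each 'Rejected' one.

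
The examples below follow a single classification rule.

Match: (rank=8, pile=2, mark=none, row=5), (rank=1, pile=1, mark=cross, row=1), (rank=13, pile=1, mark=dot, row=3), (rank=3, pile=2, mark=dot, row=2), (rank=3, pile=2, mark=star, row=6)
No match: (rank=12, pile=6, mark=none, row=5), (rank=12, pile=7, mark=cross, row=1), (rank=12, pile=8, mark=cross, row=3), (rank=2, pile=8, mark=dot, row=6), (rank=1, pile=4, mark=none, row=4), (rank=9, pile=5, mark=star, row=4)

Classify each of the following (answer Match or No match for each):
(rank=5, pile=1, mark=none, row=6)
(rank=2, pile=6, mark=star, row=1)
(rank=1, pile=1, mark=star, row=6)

The classifier is using: pile ≤ 2.
(rank=5, pile=1, mark=none, row=6): Match (pile = 1).
(rank=2, pile=6, mark=star, row=1): No match (pile = 6).
(rank=1, pile=1, mark=star, row=6): Match (pile = 1).

Match, No match, Match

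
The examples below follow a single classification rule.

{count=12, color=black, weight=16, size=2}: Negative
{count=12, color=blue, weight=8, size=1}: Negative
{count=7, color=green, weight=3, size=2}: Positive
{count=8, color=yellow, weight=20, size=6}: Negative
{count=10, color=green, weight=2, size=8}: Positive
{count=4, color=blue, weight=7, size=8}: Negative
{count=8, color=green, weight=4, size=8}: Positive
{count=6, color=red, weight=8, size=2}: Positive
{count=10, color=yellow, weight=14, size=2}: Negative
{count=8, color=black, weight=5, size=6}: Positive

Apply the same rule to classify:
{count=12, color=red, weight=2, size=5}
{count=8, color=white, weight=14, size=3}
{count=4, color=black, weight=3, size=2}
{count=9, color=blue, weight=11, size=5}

Positive, Negative, Positive, Negative

The classifier is using: color is red OR weight ≤ 5.
{count=12, color=red, weight=2, size=5}: color is red, weight = 2 — qualifies, so Positive. {count=8, color=white, weight=14, size=3}: color is white, weight = 14 — does not pass, so Negative. {count=4, color=black, weight=3, size=2}: color is black, weight = 3 — qualifies, so Positive. {count=9, color=blue, weight=11, size=5}: color is blue, weight = 11 — does not pass, so Negative.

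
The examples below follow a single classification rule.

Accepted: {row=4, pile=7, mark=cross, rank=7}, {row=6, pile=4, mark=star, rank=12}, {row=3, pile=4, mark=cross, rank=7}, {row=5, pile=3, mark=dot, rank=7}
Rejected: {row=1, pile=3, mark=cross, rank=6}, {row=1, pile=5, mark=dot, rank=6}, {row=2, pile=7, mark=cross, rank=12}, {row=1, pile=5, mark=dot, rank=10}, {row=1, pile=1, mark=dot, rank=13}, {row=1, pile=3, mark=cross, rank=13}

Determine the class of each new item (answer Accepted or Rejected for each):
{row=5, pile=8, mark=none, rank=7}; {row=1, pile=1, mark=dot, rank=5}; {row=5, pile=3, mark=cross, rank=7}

Accepted, Rejected, Accepted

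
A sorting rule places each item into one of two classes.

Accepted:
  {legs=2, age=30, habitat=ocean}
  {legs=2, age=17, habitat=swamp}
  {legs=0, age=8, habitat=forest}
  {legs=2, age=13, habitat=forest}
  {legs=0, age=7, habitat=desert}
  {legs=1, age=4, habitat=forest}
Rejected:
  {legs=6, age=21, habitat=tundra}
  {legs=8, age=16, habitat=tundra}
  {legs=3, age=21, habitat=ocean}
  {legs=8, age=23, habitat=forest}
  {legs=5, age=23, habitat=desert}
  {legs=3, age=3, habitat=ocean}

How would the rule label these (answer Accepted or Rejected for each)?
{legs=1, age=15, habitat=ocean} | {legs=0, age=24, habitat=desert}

Accepted, Accepted

The pattern is that an item is 'Accepted' exactly when: legs ≤ 2.
Accepted: {legs=1, age=15, habitat=ocean}, since legs = 1. Accepted: {legs=0, age=24, habitat=desert}, since legs = 0.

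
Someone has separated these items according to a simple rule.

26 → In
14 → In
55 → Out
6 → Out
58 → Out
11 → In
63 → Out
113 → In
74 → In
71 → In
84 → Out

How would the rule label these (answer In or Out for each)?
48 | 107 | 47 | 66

The simplest hypothesis consistent with all the labels is: ≡ 2 (mod 3).
48 → 48 mod 3 = 0 → Out. 107 → 107 mod 3 = 2 → In. 47 → 47 mod 3 = 2 → In. 66 → 66 mod 3 = 0 → Out.

Out, In, In, Out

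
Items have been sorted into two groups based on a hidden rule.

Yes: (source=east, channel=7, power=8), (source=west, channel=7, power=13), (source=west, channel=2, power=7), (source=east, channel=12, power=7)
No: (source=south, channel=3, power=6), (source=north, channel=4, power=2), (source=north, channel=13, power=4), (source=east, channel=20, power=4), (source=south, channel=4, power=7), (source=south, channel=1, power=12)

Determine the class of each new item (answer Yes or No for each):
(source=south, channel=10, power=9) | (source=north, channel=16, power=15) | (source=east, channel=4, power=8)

The pattern is that an item is 'Yes' exactly when: source is not south AND power ≥ 6.
(source=south, channel=10, power=9): source is south, power = 9, fails the rule → No.
(source=north, channel=16, power=15): source is north, power = 15, fits → Yes.
(source=east, channel=4, power=8): source is east, power = 8, fits → Yes.

No, Yes, Yes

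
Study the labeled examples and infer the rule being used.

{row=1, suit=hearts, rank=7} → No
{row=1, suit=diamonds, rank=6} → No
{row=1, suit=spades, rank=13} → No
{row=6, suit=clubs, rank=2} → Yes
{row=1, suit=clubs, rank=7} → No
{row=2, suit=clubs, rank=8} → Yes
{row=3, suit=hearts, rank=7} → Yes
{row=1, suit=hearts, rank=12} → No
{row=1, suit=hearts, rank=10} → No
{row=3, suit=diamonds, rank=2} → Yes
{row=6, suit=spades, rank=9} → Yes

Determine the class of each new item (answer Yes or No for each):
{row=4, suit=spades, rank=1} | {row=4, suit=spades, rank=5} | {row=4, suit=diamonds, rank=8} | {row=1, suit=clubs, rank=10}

All 'Yes' examples share one property — row ≥ 2 — and every 'No' example lacks it.

Yes, Yes, Yes, No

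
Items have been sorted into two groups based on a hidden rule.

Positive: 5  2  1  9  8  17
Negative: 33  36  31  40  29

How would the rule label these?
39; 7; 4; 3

The classifier is using: at most 17.
39: 39 > 17, doesn't match → Negative.
7: 7 ≤ 17, checks out → Positive.
4: 4 ≤ 17, checks out → Positive.
3: 3 ≤ 17, checks out → Positive.

Negative, Positive, Positive, Positive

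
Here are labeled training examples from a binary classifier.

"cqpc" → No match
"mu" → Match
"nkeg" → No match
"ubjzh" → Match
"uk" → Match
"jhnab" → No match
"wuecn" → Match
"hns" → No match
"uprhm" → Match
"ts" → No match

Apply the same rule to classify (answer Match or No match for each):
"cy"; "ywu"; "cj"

The simplest hypothesis consistent with all the labels is: contains 'u'.

No match, Match, No match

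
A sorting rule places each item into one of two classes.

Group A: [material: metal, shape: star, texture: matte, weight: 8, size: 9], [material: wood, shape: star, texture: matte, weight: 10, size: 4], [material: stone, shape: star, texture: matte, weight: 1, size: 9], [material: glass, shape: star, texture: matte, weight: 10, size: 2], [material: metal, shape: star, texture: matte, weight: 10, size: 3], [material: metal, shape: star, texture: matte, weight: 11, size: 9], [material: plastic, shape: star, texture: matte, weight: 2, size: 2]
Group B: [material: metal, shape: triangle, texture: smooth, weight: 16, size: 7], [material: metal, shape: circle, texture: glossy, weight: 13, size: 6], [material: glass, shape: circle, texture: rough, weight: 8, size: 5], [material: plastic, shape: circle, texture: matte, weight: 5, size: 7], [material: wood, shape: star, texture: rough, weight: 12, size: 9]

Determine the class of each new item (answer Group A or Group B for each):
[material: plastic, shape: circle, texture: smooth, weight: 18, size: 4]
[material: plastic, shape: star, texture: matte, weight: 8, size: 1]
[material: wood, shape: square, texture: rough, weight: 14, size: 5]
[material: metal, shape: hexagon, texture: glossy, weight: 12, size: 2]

The distinguishing property — texture is matte AND shape is star — holds for all the 'Group A' cases and none of the 'Group B' cases.
[material: plastic, shape: circle, texture: smooth, weight: 18, size: 4] — texture is smooth, shape is circle, hence Group B.
[material: plastic, shape: star, texture: matte, weight: 8, size: 1] — texture is matte, shape is star, hence Group A.
[material: wood, shape: square, texture: rough, weight: 14, size: 5] — texture is rough, shape is square, hence Group B.
[material: metal, shape: hexagon, texture: glossy, weight: 12, size: 2] — texture is glossy, shape is hexagon, hence Group B.

Group B, Group A, Group B, Group B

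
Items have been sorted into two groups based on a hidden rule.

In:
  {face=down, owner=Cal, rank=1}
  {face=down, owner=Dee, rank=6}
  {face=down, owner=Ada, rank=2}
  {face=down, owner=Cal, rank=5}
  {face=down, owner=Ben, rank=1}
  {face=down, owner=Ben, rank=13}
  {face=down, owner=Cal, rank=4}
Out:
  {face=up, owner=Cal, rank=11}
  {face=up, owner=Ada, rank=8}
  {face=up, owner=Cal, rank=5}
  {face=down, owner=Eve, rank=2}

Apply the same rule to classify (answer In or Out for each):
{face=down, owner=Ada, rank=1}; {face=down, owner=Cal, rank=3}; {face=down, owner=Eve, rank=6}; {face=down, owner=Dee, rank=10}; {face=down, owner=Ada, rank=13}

All 'In' examples share one property — face is down AND owner is not Eve — and every 'Out' example lacks it.
In: {face=down, owner=Ada, rank=1}, since face is down, owner is Ada. In: {face=down, owner=Cal, rank=3}, since face is down, owner is Cal. Out: {face=down, owner=Eve, rank=6}, since face is down, owner is Eve. In: {face=down, owner=Dee, rank=10}, since face is down, owner is Dee. In: {face=down, owner=Ada, rank=13}, since face is down, owner is Ada.

In, In, Out, In, In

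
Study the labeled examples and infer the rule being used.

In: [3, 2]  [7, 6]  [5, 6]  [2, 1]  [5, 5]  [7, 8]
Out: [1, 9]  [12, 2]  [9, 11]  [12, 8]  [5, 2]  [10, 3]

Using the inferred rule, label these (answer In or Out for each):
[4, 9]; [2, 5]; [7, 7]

Out, Out, In

The pattern is that an item is 'In' exactly when: |first − second| ≤ 1.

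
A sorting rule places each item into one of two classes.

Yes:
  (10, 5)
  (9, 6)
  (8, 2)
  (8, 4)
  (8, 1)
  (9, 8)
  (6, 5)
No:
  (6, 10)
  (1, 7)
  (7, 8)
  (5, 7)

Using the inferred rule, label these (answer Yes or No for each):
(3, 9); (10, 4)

No, Yes

All 'Yes' examples share one property — first > second — and every 'No' example lacks it.
No: (3, 9), since 3 < 9. Yes: (10, 4), since 10 > 4.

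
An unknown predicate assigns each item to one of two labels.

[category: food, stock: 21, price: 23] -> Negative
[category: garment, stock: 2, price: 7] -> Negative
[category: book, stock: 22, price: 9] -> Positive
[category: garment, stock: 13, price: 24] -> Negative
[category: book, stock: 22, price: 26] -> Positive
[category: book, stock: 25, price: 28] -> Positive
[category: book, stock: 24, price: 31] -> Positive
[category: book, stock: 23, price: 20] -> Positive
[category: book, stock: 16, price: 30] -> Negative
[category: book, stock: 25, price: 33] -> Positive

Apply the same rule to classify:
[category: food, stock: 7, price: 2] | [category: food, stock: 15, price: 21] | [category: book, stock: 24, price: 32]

Negative, Negative, Positive

A rule that fits every label: stock ≥ 22 — true of each 'Positive' example, false of each 'Negative' one.
[category: food, stock: 7, price: 2]: stock = 7 — doesn't qualify, so Negative. [category: food, stock: 15, price: 21]: stock = 15 — doesn't qualify, so Negative. [category: book, stock: 24, price: 32]: stock = 24 — qualifies, so Positive.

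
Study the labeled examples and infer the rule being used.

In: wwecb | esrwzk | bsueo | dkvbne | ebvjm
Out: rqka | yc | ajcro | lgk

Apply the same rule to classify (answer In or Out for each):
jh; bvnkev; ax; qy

The common property of the 'In' items is: contains 'e'. No 'Out' item has it.
jh: Out (no 'e'). bvnkev: In (has 'e'). ax: Out (no 'e'). qy: Out (no 'e').

Out, In, Out, Out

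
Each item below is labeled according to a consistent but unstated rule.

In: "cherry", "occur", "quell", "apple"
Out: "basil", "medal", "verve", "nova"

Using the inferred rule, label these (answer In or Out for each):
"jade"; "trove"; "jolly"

Out, Out, In

The pattern is that an item is 'In' exactly when: has a double letter.
Out: "jade", since no doubled letter.
Out: "trove", since no doubled letter.
In: "jolly", since 'll' doubled.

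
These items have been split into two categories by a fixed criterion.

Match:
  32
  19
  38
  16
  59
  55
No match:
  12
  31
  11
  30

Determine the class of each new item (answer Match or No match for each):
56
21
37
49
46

One predicate separates the groups cleanly: digit sum ≥ 5.

Match, No match, Match, Match, Match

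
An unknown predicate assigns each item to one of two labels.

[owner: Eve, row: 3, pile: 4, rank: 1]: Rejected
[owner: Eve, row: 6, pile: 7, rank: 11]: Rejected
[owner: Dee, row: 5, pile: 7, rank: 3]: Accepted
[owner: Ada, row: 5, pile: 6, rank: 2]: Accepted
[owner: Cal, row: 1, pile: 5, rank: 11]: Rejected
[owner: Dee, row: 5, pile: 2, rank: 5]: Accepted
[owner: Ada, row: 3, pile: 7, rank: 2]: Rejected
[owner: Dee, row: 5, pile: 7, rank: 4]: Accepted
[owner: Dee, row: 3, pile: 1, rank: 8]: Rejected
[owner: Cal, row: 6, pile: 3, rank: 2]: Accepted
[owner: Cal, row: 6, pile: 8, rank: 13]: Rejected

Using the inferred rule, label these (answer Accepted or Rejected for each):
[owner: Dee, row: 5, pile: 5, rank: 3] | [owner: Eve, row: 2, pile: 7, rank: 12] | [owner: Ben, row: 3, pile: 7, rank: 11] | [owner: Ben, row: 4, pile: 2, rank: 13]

The pattern is that an item is 'Accepted' exactly when: row ≥ 5 AND rank ≤ 5.

Accepted, Rejected, Rejected, Rejected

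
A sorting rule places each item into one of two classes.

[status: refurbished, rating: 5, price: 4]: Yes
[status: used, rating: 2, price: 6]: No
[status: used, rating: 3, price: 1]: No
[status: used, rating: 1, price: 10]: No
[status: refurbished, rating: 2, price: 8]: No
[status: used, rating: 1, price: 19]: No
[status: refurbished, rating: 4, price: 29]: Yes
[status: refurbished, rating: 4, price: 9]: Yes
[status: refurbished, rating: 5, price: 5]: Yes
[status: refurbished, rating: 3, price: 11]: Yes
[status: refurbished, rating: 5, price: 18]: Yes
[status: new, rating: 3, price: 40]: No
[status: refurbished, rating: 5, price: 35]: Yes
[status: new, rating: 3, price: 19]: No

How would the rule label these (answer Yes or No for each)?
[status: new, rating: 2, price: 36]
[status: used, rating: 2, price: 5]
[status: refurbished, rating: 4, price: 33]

No, No, Yes

The simplest hypothesis consistent with all the labels is: status is refurbished AND rating ≥ 3.
[status: new, rating: 2, price: 36]: status is new, rating = 2, doesn't match → No.
[status: used, rating: 2, price: 5]: status is used, rating = 2, doesn't match → No.
[status: refurbished, rating: 4, price: 33]: status is refurbished, rating = 4, has this property → Yes.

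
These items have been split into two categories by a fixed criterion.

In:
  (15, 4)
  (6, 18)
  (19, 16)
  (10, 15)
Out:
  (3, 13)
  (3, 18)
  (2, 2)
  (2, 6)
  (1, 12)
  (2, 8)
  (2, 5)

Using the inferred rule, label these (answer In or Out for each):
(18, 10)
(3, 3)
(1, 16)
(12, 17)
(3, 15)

In, Out, Out, In, Out

The pattern is that an item is 'In' exactly when: first ≥ 4.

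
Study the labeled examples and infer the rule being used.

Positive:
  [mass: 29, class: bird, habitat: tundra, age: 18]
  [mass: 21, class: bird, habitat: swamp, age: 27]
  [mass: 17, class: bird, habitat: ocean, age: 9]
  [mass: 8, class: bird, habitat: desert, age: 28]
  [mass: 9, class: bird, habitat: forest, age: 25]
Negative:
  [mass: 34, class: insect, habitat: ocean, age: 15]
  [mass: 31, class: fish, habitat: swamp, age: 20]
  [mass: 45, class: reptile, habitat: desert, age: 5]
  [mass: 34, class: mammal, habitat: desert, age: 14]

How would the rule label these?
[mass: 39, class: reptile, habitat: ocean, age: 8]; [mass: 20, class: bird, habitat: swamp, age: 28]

Negative, Positive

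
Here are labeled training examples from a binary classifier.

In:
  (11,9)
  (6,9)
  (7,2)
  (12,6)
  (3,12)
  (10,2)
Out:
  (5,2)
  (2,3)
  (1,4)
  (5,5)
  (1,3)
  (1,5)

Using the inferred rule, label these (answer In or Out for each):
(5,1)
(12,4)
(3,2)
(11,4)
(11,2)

The rule appears to be: max ≥ 6.
(5,1): Out (max 5). (12,4): In (max 12). (3,2): Out (max 3). (11,4): In (max 11). (11,2): In (max 11).

Out, In, Out, In, In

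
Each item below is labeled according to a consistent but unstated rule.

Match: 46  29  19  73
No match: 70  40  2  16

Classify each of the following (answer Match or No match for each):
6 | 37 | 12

One predicate separates the groups cleanly: digit sum ≥ 8.
6: No match (digit sum 6).
37: Match (digit sum 3+7 = 10).
12: No match (digit sum 1+2 = 3).

No match, Match, No match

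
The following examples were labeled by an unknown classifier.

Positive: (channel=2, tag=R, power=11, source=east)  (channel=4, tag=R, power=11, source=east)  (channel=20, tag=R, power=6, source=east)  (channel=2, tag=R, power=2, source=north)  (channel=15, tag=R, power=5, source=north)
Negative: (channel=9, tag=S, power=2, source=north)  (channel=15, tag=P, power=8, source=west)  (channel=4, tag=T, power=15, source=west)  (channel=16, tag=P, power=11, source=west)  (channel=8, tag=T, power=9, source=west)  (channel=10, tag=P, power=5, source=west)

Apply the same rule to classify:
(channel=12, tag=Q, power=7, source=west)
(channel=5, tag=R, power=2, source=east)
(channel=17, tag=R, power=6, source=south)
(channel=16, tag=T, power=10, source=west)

A rule that fits every label: tag is R — true of each 'Positive' example, false of each 'Negative' one.
(channel=12, tag=Q, power=7, source=west): tag is Q — does not fit, so Negative.
(channel=5, tag=R, power=2, source=east): tag is R — fits, so Positive.
(channel=17, tag=R, power=6, source=south): tag is R — fits, so Positive.
(channel=16, tag=T, power=10, source=west): tag is T — does not fit, so Negative.

Negative, Positive, Positive, Negative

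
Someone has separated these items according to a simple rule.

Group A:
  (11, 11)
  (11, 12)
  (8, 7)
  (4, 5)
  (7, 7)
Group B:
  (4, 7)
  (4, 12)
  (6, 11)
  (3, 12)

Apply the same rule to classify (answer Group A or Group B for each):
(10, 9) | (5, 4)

Group A, Group A

The common property of the 'Group A' items is: |first − second| ≤ 1. No 'Group B' item has it.
(10, 9): |10−9| = 1 — has this property, so Group A.
(5, 4): |5−4| = 1 — has this property, so Group A.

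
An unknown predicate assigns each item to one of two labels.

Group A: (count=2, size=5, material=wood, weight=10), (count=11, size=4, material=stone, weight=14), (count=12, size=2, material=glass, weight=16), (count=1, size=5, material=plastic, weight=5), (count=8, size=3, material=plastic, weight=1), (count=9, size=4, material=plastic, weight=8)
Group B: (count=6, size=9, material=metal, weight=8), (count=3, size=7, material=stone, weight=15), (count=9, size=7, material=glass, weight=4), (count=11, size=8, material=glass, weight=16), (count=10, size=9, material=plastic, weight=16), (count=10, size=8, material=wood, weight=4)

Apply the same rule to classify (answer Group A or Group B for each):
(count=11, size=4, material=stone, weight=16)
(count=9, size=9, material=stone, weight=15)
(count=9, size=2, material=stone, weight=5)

The classifier is using: size ≤ 5.
(count=11, size=4, material=stone, weight=16) → size = 4 → Group A. (count=9, size=9, material=stone, weight=15) → size = 9 → Group B. (count=9, size=2, material=stone, weight=5) → size = 2 → Group A.

Group A, Group B, Group A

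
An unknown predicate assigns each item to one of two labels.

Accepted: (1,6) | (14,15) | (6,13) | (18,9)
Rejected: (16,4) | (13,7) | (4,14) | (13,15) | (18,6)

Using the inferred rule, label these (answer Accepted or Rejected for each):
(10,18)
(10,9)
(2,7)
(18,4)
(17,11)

Rejected, Accepted, Accepted, Rejected, Rejected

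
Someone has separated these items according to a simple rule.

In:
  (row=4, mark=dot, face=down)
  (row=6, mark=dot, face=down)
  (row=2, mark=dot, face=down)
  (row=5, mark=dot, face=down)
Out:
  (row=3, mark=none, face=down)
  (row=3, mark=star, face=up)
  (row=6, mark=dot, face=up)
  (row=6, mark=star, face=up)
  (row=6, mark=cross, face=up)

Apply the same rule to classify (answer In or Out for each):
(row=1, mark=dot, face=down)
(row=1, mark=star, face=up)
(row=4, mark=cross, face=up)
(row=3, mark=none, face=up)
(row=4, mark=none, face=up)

The common property of the 'In' items is: face is down AND mark is dot. No 'Out' item has it.

In, Out, Out, Out, Out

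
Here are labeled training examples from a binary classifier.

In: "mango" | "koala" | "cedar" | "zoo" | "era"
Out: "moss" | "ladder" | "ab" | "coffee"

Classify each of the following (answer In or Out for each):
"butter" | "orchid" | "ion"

Out, Out, In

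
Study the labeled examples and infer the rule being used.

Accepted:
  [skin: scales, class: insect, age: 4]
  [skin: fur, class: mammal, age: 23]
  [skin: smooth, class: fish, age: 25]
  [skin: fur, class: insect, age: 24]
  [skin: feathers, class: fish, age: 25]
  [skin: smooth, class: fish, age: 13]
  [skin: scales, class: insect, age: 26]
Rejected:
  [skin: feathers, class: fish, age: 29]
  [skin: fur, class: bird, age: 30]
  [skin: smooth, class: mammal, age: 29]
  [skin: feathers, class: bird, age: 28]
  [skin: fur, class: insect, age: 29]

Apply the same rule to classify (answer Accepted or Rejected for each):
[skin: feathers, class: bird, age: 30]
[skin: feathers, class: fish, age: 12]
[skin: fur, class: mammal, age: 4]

Rejected, Accepted, Accepted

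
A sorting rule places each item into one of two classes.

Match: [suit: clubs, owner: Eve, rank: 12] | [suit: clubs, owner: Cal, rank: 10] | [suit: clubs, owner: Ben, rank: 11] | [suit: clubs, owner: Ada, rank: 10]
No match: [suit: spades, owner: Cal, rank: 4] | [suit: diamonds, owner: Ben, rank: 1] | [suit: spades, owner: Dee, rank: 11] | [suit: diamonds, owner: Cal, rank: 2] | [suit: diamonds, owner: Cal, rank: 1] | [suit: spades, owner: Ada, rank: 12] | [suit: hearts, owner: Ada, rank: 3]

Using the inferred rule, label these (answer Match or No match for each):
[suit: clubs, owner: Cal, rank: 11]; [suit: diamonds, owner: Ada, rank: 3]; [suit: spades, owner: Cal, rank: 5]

Match, No match, No match

Comparing the two groups points to one rule — suit is clubs.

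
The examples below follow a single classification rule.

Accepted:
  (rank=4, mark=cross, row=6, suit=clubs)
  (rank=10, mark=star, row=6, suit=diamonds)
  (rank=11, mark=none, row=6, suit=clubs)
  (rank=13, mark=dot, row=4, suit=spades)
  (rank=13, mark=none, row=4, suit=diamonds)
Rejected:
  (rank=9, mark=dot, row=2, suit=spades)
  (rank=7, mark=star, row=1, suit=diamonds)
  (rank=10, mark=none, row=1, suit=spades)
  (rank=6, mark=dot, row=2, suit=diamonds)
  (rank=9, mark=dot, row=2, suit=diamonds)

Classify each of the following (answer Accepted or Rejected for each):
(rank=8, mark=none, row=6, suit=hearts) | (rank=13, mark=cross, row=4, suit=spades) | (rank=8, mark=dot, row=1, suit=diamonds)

Accepted, Accepted, Rejected

A rule that fits every label: row ≥ 4 — true of each 'Accepted' example, false of each 'Rejected' one.
(rank=8, mark=none, row=6, suit=hearts): row = 6 — fits, so Accepted. (rank=13, mark=cross, row=4, suit=spades): row = 4 — fits, so Accepted. (rank=8, mark=dot, row=1, suit=diamonds): row = 1 — doesn't qualify, so Rejected.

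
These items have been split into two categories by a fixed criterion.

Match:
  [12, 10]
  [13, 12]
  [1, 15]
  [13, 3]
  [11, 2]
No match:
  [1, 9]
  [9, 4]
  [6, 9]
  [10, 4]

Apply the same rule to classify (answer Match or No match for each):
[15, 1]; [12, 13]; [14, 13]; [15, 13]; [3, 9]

All 'Match' examples share one property — max ≥ 11 — and every 'No match' example lacks it.

Match, Match, Match, Match, No match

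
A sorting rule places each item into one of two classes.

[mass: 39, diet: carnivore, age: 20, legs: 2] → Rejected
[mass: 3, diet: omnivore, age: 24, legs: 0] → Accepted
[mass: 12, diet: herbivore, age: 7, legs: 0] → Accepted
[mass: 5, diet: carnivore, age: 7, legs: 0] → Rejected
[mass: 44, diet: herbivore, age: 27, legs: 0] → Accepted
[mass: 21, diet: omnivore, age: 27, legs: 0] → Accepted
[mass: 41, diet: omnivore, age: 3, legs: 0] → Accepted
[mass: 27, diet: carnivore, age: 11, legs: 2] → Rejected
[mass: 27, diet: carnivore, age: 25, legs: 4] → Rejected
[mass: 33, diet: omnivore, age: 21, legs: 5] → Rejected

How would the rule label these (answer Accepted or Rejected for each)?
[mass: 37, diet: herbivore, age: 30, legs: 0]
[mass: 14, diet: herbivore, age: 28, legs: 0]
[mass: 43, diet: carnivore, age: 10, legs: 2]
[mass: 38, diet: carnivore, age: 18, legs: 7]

Every 'Accepted' example satisfies: mass ≠ 5 AND legs = 0. None of the 'Rejected' examples do.
[mass: 37, diet: herbivore, age: 30, legs: 0] — mass = 37, legs = 0, hence Accepted.
[mass: 14, diet: herbivore, age: 28, legs: 0] — mass = 14, legs = 0, hence Accepted.
[mass: 43, diet: carnivore, age: 10, legs: 2] — mass = 43, legs = 2, hence Rejected.
[mass: 38, diet: carnivore, age: 18, legs: 7] — mass = 38, legs = 7, hence Rejected.

Accepted, Accepted, Rejected, Rejected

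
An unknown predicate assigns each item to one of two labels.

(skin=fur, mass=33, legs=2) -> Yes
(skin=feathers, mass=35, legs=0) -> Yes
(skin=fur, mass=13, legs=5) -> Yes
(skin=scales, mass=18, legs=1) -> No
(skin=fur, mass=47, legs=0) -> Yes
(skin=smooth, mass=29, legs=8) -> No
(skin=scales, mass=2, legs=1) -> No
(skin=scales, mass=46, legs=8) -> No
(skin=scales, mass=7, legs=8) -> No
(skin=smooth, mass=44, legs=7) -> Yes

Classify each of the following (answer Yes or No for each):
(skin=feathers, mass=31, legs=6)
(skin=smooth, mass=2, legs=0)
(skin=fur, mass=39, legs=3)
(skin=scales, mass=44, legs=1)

Yes, Yes, Yes, No

All 'Yes' examples share one property — legs ≠ 1 AND legs ≤ 7 — and every 'No' example lacks it.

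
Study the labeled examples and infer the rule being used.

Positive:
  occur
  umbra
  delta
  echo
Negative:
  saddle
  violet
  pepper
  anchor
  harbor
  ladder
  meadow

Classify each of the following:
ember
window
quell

Positive, Negative, Positive

'Positive' ⟺ length ≤ 5.
ember: Positive (length 5). window: Negative (length 6). quell: Positive (length 5).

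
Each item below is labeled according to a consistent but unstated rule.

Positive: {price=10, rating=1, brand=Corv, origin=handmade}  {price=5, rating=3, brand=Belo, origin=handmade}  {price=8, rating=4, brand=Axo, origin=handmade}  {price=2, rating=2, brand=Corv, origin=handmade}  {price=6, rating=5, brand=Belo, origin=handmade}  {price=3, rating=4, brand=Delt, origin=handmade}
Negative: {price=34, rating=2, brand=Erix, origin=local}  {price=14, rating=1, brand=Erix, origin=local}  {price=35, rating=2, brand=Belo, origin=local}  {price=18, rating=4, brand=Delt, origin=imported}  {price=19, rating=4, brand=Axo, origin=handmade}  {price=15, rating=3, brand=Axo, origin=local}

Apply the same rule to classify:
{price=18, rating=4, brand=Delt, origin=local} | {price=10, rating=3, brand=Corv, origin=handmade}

Negative, Positive

The rule appears to be: price ≤ 10.
{price=18, rating=4, brand=Delt, origin=local}: price = 18, doesn't qualify → Negative.
{price=10, rating=3, brand=Corv, origin=handmade}: price = 10, satisfies this → Positive.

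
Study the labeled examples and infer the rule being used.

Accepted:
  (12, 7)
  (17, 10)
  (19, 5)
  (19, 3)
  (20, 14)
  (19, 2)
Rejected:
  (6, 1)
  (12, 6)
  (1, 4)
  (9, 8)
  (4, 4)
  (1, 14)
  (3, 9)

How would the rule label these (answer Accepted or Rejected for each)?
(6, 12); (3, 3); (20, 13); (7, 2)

Rejected, Rejected, Accepted, Rejected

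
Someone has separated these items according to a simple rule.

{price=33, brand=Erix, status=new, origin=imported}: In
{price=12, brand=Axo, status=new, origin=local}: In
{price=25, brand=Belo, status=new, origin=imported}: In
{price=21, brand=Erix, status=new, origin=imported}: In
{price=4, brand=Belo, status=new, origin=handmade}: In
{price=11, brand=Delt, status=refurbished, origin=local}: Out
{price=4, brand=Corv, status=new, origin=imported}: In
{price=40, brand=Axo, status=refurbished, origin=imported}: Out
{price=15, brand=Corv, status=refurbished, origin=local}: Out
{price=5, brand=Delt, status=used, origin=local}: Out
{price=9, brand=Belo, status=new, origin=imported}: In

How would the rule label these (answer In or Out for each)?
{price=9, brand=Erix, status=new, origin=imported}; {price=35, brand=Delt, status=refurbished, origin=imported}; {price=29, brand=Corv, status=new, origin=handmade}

'In' ⟺ status is new.

In, Out, In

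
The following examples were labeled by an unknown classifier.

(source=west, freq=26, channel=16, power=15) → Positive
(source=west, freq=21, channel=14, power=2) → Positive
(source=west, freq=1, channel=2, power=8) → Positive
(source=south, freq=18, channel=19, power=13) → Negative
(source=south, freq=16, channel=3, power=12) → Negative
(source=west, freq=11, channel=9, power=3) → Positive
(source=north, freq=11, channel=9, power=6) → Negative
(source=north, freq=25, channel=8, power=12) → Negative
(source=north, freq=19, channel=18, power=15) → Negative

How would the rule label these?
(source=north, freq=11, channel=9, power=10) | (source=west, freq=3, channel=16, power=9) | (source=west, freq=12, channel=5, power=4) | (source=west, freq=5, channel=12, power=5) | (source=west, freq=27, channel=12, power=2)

Negative, Positive, Positive, Positive, Positive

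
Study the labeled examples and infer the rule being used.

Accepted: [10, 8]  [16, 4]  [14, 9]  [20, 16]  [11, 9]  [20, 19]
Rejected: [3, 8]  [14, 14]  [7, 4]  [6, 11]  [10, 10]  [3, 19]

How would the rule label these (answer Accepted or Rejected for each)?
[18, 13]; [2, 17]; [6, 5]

The distinguishing property — first > second AND sum ≥ 17 — holds for all the 'Accepted' cases and none of the 'Rejected' cases.
[18, 13]: 18 > 13, 18+13 = 31 — passes, so Accepted. [2, 17]: 2 < 17, 2+17 = 19 — lacks this property, so Rejected. [6, 5]: 6 > 5, 6+5 = 11 — lacks this property, so Rejected.

Accepted, Rejected, Rejected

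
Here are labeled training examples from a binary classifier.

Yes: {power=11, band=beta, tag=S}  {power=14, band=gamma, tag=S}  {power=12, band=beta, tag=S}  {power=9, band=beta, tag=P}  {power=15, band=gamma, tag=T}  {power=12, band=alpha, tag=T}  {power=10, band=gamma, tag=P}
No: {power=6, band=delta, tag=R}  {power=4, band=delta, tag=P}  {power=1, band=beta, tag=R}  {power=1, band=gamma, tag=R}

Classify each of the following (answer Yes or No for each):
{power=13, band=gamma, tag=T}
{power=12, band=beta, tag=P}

The simplest hypothesis consistent with all the labels is: power ≥ 9.
Yes: {power=13, band=gamma, tag=T}, since power = 13.
Yes: {power=12, band=beta, tag=P}, since power = 12.

Yes, Yes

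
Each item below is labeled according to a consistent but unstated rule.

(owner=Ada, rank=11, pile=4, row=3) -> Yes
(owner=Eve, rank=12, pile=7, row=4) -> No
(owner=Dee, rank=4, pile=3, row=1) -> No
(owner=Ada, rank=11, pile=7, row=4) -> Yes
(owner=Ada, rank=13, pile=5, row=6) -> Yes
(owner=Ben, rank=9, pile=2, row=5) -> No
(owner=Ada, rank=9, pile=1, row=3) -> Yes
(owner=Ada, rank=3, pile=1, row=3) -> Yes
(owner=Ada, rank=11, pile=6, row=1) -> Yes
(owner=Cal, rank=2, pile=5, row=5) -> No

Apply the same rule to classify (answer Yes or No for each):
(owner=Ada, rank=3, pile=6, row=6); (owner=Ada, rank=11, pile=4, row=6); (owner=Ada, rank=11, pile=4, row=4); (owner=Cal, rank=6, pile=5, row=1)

Yes, Yes, Yes, No

The distinguishing property — owner is Ada — holds for all the 'Yes' cases and none of the 'No' cases.
(owner=Ada, rank=3, pile=6, row=6) → owner is Ada → Yes.
(owner=Ada, rank=11, pile=4, row=6) → owner is Ada → Yes.
(owner=Ada, rank=11, pile=4, row=4) → owner is Ada → Yes.
(owner=Cal, rank=6, pile=5, row=1) → owner is Cal → No.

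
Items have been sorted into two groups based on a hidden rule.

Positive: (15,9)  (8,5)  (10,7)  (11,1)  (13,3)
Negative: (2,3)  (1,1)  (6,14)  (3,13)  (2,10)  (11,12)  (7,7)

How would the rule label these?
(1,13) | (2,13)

The classifier is using: first > second.
(1,13) → 1 < 13 → Negative. (2,13) → 2 < 13 → Negative.

Negative, Negative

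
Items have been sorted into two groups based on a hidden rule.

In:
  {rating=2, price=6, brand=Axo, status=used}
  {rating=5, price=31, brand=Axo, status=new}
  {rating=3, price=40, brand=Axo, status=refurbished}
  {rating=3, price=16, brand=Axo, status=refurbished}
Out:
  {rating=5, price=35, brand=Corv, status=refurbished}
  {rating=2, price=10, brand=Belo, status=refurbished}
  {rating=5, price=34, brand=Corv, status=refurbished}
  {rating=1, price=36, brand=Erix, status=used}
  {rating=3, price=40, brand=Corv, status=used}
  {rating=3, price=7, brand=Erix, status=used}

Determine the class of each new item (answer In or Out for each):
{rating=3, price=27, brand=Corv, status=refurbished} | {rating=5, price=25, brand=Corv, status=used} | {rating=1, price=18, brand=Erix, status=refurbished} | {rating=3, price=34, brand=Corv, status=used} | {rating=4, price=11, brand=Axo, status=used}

Out, Out, Out, Out, In

The simplest hypothesis consistent with all the labels is: brand is Axo.
{rating=3, price=27, brand=Corv, status=refurbished}: Out (brand is Corv).
{rating=5, price=25, brand=Corv, status=used}: Out (brand is Corv).
{rating=1, price=18, brand=Erix, status=refurbished}: Out (brand is Erix).
{rating=3, price=34, brand=Corv, status=used}: Out (brand is Corv).
{rating=4, price=11, brand=Axo, status=used}: In (brand is Axo).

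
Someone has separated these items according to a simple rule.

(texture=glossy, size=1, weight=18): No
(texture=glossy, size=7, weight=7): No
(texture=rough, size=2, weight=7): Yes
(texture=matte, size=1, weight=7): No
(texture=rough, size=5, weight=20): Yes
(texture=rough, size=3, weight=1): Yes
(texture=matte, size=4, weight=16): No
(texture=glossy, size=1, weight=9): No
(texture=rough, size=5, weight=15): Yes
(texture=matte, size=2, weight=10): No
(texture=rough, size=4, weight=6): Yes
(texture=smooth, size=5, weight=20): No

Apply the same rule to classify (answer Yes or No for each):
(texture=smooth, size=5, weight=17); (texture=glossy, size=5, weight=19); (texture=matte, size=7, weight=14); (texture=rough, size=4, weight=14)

No, No, No, Yes

Rule: texture is rough. This holds for each 'Yes' example and fails for each 'No' one.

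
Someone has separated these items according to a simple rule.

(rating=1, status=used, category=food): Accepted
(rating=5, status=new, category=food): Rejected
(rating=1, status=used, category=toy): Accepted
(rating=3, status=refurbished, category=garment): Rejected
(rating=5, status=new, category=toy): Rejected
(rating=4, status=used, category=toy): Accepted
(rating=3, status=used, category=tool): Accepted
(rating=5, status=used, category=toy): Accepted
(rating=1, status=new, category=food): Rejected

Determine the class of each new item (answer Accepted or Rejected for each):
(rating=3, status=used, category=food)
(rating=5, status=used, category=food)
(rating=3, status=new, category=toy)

Accepted, Accepted, Rejected

All 'Accepted' examples share one property — status is used — and every 'Rejected' example lacks it.
Accepted: (rating=3, status=used, category=food), since status is used.
Accepted: (rating=5, status=used, category=food), since status is used.
Rejected: (rating=3, status=new, category=toy), since status is new.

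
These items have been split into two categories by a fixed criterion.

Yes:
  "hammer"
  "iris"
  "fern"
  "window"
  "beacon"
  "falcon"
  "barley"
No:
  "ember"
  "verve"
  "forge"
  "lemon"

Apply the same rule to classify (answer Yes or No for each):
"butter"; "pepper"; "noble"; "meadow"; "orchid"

Yes, Yes, No, Yes, Yes

'Yes' ⟺ even length.
"butter": length 6, qualifies → Yes. "pepper": length 6, qualifies → Yes. "noble": length 5, doesn't qualify → No. "meadow": length 6, qualifies → Yes. "orchid": length 6, qualifies → Yes.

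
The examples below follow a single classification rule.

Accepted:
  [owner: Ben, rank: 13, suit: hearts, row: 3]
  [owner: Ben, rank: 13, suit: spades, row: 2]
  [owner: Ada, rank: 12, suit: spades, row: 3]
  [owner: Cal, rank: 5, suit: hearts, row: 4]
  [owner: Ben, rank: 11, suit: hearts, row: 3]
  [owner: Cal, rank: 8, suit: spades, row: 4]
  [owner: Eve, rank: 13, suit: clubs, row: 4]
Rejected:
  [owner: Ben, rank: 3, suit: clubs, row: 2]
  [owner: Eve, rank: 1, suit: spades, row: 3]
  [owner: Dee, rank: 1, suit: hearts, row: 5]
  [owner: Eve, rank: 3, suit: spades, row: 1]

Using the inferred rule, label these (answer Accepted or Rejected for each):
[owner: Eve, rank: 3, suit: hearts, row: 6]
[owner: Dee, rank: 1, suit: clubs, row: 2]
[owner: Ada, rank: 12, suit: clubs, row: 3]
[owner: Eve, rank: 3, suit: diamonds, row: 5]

Rule: rank ≥ 5. This holds for each 'Accepted' example and fails for each 'Rejected' one.
[owner: Eve, rank: 3, suit: hearts, row: 6] — rank = 3, hence Rejected. [owner: Dee, rank: 1, suit: clubs, row: 2] — rank = 1, hence Rejected. [owner: Ada, rank: 12, suit: clubs, row: 3] — rank = 12, hence Accepted. [owner: Eve, rank: 3, suit: diamonds, row: 5] — rank = 3, hence Rejected.

Rejected, Rejected, Accepted, Rejected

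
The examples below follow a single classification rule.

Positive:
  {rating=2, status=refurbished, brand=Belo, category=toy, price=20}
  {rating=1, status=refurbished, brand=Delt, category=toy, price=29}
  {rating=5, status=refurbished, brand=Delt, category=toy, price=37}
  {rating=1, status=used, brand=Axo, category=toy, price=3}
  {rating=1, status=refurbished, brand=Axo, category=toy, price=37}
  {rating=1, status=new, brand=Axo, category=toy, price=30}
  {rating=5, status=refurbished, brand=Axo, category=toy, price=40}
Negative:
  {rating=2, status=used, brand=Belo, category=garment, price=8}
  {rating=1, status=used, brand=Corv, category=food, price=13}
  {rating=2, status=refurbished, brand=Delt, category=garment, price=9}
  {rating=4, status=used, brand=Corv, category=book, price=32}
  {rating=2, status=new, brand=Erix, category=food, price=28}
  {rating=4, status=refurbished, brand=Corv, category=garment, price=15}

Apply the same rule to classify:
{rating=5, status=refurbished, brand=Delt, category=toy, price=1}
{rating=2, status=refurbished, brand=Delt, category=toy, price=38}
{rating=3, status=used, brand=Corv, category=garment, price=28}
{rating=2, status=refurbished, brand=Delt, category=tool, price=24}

Rule: category is toy. This holds for each 'Positive' example and fails for each 'Negative' one.

Positive, Positive, Negative, Negative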